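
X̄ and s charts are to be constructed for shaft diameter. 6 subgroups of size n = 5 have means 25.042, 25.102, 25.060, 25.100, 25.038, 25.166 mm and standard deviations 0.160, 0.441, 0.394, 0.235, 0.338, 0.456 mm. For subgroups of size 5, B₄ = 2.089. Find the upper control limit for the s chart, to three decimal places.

s̄ = (0.160 + 0.441 + 0.394 + 0.235 + 0.338 + 0.456) / 6 = 0.3373
UCL_s = B₄·s̄ = 2.089 × 0.3373 = 0.7047

0.705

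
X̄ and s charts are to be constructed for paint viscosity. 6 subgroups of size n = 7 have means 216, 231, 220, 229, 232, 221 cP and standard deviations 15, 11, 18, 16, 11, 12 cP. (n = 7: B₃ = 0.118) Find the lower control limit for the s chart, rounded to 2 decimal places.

1.63

s̄ = (15 + 11 + 18 + 16 + 11 + 12) / 6 = 13.8333
LCL_s = B₃·s̄ = 0.118 × 13.8333 = 1.6323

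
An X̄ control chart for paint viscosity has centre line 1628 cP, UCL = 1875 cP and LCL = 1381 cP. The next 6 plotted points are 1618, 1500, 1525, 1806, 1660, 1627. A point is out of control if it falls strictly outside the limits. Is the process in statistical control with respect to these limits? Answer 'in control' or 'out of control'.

in control

All 6 points lie within [1381, 1875].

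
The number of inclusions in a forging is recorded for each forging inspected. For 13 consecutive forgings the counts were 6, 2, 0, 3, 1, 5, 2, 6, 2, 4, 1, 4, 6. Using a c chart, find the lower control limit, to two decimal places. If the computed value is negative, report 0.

c̄ = (6 + 2 + 0 + 3 + 1 + 5 + 2 + 6 + 2 + 4 + 1 + 4 + 6) / 13 = 42 / 13 = 3.2308
LCL = c̄ − 3√c̄ = 3.2308 − 3 × 1.7974 = -2.1615 → 0 (cannot be negative)

0.00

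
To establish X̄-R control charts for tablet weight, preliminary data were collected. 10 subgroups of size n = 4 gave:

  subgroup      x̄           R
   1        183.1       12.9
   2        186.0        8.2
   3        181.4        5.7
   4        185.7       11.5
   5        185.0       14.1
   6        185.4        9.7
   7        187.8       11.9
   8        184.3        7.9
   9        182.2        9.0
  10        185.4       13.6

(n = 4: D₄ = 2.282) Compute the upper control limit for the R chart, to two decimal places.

R̄ = (12.9 + 8.2 + 5.7 + 11.5 + 14.1 + 9.7 + 11.9 + 7.9 + 9.0 + 13.6) / 10 = 104.5000 / 10 = 10.4500
UCL_R = D₄·R̄ = 2.282 × 10.4500 = 23.8469

23.85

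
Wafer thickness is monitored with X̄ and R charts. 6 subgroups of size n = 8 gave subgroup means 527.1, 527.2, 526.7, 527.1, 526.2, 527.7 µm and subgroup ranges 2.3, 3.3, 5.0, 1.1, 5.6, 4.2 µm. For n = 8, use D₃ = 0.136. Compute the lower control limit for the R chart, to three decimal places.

0.487

R̄ = (2.3 + 3.3 + 5.0 + 1.1 + 5.6 + 4.2) / 6 = 21.5000 / 6 = 3.5833
LCL_R = D₃·R̄ = 0.136 × 3.5833 = 0.4873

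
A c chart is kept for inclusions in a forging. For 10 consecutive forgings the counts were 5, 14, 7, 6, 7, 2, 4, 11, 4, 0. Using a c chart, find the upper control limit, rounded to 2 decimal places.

c̄ = (5 + 14 + 7 + 6 + 7 + 2 + 4 + 11 + 4 + 0) / 10 = 60 / 10 = 6.0000
UCL = c̄ + 3√c̄ = 6.0000 + 3 × √6.0000 = 6.0000 + 3 × 2.4495 = 13.3485

13.35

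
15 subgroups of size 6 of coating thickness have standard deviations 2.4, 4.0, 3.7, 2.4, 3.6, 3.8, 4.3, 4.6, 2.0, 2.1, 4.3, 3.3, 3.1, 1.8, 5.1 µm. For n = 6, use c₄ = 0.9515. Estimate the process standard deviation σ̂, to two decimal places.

3.54

s̄ = (2.4 + 4.0 + 3.7 + 2.4 + 3.6 + 3.8 + 4.3 + 4.6 + 2.0 + 2.1 + 4.3 + 3.3 + 3.1 + 1.8 + 5.1) / 15 = 3.3667
σ̂ = s̄ / c₄ = 3.3667 / 0.9515 = 3.5383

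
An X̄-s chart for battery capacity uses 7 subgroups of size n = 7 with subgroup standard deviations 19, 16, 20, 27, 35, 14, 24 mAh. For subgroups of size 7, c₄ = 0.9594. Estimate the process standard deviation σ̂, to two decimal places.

s̄ = (19 + 16 + 20 + 27 + 35 + 14 + 24) / 7 = 22.1429
σ̂ = s̄ / c₄ = 22.1429 / 0.9594 = 23.0799

23.08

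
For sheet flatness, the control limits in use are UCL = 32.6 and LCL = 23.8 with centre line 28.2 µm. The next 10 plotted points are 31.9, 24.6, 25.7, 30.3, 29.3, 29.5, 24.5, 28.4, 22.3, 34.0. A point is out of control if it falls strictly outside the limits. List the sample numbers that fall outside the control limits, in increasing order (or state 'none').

Compare each point to [23.8, 32.6]: sample 9 = 22.3 < LCL; sample 10 = 34.0 > UCL.

9, 10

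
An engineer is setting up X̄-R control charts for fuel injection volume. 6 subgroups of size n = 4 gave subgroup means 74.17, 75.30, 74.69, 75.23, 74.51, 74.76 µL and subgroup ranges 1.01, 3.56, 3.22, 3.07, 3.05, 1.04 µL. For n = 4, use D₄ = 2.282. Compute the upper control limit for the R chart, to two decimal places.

5.69

R̄ = (1.01 + 3.56 + 3.22 + 3.07 + 3.05 + 1.04) / 6 = 14.9500 / 6 = 2.4917
UCL_R = D₄·R̄ = 2.282 × 2.4917 = 5.6860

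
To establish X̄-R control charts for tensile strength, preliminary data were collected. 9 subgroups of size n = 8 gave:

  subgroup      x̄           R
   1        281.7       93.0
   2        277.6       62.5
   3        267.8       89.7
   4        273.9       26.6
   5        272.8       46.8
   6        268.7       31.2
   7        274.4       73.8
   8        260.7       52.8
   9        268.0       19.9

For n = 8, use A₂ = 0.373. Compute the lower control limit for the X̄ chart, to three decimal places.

X̄̄ = (281.7 + 277.6 + 267.8 + 273.9 + 272.8 + 268.7 + 274.4 + 260.7 + 268.0) / 9 = 2445.6000 / 9 = 271.7333
R̄ = (93.0 + 62.5 + 89.7 + 26.6 + 46.8 + 31.2 + 73.8 + 52.8 + 19.9) / 9 = 496.3000 / 9 = 55.1444
LCL = X̄̄ − A₂·R̄ = 271.7333 − 0.373 × 55.1444 = 251.1645

251.164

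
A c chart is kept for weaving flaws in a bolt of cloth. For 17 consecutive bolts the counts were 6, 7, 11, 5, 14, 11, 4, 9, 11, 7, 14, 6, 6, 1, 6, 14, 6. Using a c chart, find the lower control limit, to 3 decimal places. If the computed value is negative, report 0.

c̄ = (6 + 7 + 11 + 5 + 14 + 11 + 4 + 9 + 11 + 7 + 14 + 6 + 6 + 1 + 6 + 14 + 6) / 17 = 138 / 17 = 8.1176
LCL = c̄ − 3√c̄ = 8.1176 − 3 × 2.8491 = -0.4298 → 0 (cannot be negative)

0.000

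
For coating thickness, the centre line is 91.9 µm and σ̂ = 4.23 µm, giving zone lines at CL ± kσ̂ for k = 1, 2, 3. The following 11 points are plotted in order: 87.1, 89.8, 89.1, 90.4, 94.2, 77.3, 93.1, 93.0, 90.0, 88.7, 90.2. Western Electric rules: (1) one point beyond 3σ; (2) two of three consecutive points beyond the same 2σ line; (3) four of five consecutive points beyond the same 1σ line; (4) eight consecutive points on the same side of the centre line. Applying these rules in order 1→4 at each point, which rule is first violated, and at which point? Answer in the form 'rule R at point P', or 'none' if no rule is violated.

Zone of each point (C = within 1σ̂, B = 1σ̂–2σ̂, A = 2σ̂–3σ̂, * = beyond 3σ̂; sign = side of CL): 1:-B, 2:-C, 3:-C, 4:-C, 5:+C, 6:-*, 7:+C, 8:+C, 9:-C, 10:-C, 11:-C
Rule 1 (one point beyond the 3σ limits) is satisfied at point 6.

rule 1 at point 6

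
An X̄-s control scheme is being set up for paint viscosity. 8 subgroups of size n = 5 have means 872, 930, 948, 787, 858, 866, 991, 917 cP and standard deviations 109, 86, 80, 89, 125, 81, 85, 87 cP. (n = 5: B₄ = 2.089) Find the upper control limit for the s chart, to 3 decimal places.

193.755

s̄ = (109 + 86 + 80 + 89 + 125 + 81 + 85 + 87) / 8 = 92.7500
UCL_s = B₄·s̄ = 2.089 × 92.7500 = 193.7548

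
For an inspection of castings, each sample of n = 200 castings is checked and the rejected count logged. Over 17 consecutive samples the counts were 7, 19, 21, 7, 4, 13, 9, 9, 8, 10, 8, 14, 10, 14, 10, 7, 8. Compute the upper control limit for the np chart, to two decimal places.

19.92

p̄ = Σdᵢ / (k·n) = 178 / (17 × 200) = 0.05235
UCL = np̄ + 3·√(np̄(1−p̄)) = 10.4706 + 3 × √(10.4706×0.94765) = 10.4706 + 3 × 3.1500 = 19.9206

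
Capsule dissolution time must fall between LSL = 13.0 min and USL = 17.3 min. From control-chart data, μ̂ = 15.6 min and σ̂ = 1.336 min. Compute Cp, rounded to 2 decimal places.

Cp = (USL − LSL) / (6σ̂) = (17.3 − 13.0) / (6 × 1.336) = 4.3000 / 8.0160 = 0.5364

0.54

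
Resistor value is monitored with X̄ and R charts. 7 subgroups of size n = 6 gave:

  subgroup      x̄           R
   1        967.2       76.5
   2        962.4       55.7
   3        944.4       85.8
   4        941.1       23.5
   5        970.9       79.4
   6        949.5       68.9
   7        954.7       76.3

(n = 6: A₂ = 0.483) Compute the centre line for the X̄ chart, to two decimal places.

X̄̄ = (967.2 + 962.4 + 944.4 + 941.1 + 970.9 + 949.5 + 954.7) / 7 = 6690.2000 / 7 = 955.7429
CL = X̄̄ = 955.7429

955.74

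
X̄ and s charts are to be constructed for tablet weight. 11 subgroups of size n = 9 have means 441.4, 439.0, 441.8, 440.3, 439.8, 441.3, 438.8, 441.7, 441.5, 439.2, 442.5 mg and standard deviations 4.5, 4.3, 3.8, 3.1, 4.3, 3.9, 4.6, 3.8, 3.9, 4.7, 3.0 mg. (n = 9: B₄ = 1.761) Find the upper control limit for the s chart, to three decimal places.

7.028

s̄ = (4.5 + 4.3 + 3.8 + 3.1 + 4.3 + 3.9 + 4.6 + 3.8 + 3.9 + 4.7 + 3.0) / 11 = 3.9909
UCL_s = B₄·s̄ = 1.761 × 3.9909 = 7.0280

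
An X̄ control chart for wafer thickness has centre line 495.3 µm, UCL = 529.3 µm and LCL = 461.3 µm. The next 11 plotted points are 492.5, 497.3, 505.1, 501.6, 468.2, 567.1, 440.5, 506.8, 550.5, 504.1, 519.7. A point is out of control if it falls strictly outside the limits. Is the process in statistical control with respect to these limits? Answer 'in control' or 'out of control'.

out of control

Compare each point to [461.3, 529.3]: sample 6 = 567.1 > UCL; sample 7 = 440.5 < LCL; sample 9 = 550.5 > UCL.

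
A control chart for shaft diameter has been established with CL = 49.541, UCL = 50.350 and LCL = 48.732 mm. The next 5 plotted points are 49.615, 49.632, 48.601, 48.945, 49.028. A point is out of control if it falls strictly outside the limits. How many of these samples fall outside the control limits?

1

Compare each point to [48.732, 50.350]: sample 3 = 48.601 < LCL.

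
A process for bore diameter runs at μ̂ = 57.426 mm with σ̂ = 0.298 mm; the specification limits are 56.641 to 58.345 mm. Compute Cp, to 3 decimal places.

Cp = (USL − LSL) / (6σ̂) = (58.345 − 56.641) / (6 × 0.298) = 1.7040 / 1.7880 = 0.9530

0.953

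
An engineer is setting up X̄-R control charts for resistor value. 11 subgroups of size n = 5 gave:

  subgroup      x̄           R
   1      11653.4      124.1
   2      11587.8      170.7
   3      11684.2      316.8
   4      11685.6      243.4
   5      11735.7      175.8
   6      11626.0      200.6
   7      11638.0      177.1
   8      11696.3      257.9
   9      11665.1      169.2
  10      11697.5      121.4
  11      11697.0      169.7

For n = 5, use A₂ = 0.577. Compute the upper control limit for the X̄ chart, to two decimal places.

11781.25

X̄̄ = (11653.4 + 11587.8 + 11684.2 + 11685.6 + 11735.7 + 11626.0 + 11638.0 + 11696.3 + 11665.1 + 11697.5 + 11697.0) / 11 = 128366.6000 / 11 = 11669.6909
R̄ = (124.1 + 170.7 + 316.8 + 243.4 + 175.8 + 200.6 + 177.1 + 257.9 + 169.2 + 121.4 + 169.7) / 11 = 2126.7000 / 11 = 193.3364
UCL = X̄̄ + A₂·R̄ = 11669.6909 + 0.577 × 193.3364 = 11781.2460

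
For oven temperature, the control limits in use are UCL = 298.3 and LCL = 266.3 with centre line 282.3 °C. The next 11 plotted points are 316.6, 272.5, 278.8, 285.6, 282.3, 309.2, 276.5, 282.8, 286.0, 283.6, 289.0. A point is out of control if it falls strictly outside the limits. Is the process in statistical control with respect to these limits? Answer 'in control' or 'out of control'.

out of control

Compare each point to [266.3, 298.3]: sample 1 = 316.6 > UCL; sample 6 = 309.2 > UCL.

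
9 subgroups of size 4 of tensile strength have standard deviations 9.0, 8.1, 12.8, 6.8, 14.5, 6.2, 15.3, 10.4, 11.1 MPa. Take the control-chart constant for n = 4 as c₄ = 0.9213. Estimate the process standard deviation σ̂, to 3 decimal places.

11.361

s̄ = (9.0 + 8.1 + 12.8 + 6.8 + 14.5 + 6.2 + 15.3 + 10.4 + 11.1) / 9 = 10.4667
σ̂ = s̄ / c₄ = 10.4667 / 0.9213 = 11.3608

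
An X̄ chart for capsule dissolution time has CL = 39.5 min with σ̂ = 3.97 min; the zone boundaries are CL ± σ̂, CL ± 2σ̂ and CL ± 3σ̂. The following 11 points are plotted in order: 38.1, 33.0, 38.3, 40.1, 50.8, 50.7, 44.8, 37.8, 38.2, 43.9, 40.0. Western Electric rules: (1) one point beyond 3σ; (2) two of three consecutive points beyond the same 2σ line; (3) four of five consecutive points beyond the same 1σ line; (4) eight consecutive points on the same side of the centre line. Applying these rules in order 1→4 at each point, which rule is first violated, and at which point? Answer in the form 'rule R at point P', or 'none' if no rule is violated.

rule 2 at point 6

Zone of each point (C = within 1σ̂, B = 1σ̂–2σ̂, A = 2σ̂–3σ̂, * = beyond 3σ̂; sign = side of CL): 1:-C, 2:-B, 3:-C, 4:+C, 5:+A, 6:+A, 7:+B, 8:-C, 9:-C, 10:+B, 11:+C
Rule 2 (two of three consecutive points beyond the same 2σ limit) is satisfied at point 6.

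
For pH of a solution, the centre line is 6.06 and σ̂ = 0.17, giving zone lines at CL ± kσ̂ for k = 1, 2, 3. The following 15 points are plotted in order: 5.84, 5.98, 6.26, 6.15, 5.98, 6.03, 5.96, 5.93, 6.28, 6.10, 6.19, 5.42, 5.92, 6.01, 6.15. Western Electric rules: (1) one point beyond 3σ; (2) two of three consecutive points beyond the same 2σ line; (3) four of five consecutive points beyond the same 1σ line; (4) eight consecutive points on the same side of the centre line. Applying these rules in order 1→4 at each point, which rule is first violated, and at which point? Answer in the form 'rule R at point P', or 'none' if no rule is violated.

rule 1 at point 12

Zone of each point (C = within 1σ̂, B = 1σ̂–2σ̂, A = 2σ̂–3σ̂, * = beyond 3σ̂; sign = side of CL): 1:-B, 2:-C, 3:+B, 4:+C, 5:-C, 6:-C, 7:-C, 8:-C, 9:+B, 10:+C, 11:+C, 12:-*, 13:-C, 14:-C, 15:+C
Rule 1 (one point beyond the 3σ limits) is satisfied at point 12.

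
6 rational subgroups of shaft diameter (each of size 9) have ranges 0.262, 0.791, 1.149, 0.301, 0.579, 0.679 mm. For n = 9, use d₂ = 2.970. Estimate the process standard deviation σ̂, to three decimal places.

R̄ = (0.262 + 0.791 + 1.149 + 0.301 + 0.579 + 0.679) / 6 = 0.6268
σ̂ = R̄ / d₂ = 0.6268 / 2.970 = 0.2111

0.211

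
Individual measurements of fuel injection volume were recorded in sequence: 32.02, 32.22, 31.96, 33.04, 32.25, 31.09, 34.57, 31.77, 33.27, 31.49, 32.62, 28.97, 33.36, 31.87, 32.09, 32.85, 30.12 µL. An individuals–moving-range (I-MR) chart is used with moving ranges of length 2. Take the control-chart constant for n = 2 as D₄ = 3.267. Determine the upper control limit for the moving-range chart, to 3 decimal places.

Moving ranges: 0.20, 0.26, 1.08, 0.79, 1.16, 3.48, 2.80, 1.50, 1.78, 1.13, 3.65, 4.39, 1.49, 0.22, 0.76, 2.73; M̄R̄ = 27.4200 / 16 = 1.7137
UCL_MR = D₄·M̄R̄ = 3.267 × 1.7137 = 5.5988

5.599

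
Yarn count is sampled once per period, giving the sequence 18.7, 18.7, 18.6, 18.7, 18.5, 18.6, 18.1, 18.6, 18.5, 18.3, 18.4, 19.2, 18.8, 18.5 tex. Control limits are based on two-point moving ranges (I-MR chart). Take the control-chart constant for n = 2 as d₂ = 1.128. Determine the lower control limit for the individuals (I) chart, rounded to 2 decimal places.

17.89

X̄ = (18.7 + 18.7 + 18.6 + 18.7 + 18.5 + 18.6 + 18.1 + 18.6 + 18.5 + 18.3 + 18.4 + 19.2 + 18.8 + 18.5) / 14 = 18.5857
Moving ranges: 0.0, 0.1, 0.1, 0.2, 0.1, 0.5, 0.5, 0.1, 0.2, 0.1, 0.8, 0.4, 0.3; M̄R̄ = 3.4000 / 13 = 0.2615
LCL = X̄ − 3·M̄R̄/d₂ = 18.5857 − 3 × 0.2615 / 1.128 = 17.8901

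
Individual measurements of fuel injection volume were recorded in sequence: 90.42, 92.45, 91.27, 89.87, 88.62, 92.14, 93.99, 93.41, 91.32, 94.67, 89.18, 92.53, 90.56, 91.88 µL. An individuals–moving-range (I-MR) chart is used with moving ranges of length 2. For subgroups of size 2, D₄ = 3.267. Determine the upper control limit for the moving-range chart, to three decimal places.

7.383

Moving ranges: 2.03, 1.18, 1.40, 1.25, 3.52, 1.85, 0.58, 2.09, 3.35, 5.49, 3.35, 1.97, 1.32; M̄R̄ = 29.3800 / 13 = 2.2600
UCL_MR = D₄·M̄R̄ = 3.267 × 2.2600 = 7.3834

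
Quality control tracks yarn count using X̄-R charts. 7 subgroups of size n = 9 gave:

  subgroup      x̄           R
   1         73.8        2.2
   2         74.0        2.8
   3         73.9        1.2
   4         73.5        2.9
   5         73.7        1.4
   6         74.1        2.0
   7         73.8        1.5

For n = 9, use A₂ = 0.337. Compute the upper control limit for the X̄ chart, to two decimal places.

74.50

X̄̄ = (73.8 + 74.0 + 73.9 + 73.5 + 73.7 + 74.1 + 73.8) / 7 = 516.8000 / 7 = 73.8286
R̄ = (2.2 + 2.8 + 1.2 + 2.9 + 1.4 + 2.0 + 1.5) / 7 = 14.0000 / 7 = 2.0000
UCL = X̄̄ + A₂·R̄ = 73.8286 + 0.337 × 2.0000 = 74.5026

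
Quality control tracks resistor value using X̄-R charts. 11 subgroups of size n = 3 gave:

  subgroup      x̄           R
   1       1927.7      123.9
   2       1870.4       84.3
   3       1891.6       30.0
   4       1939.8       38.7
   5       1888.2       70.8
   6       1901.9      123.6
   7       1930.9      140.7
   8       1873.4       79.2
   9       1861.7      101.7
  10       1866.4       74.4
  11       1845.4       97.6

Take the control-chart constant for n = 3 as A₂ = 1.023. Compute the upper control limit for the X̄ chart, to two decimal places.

X̄̄ = (1927.7 + 1870.4 + 1891.6 + 1939.8 + 1888.2 + 1901.9 + 1930.9 + 1873.4 + 1861.7 + 1866.4 + 1845.4) / 11 = 20797.4000 / 11 = 1890.6727
R̄ = (123.9 + 84.3 + 30.0 + 38.7 + 70.8 + 123.6 + 140.7 + 79.2 + 101.7 + 74.4 + 97.6) / 11 = 964.9000 / 11 = 87.7182
UCL = X̄̄ + A₂·R̄ = 1890.6727 + 1.023 × 87.7182 = 1980.4084

1980.41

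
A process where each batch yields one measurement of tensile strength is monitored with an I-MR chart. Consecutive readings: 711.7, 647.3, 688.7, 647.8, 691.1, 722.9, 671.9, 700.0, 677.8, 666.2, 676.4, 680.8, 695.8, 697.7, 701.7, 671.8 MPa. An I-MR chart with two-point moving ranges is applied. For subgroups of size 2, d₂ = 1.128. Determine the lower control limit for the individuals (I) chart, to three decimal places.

613.410

X̄ = (711.7 + 647.3 + 688.7 + 647.8 + 691.1 + 722.9 + 671.9 + 700.0 + 677.8 + 666.2 + 676.4 + 680.8 + 695.8 + 697.7 + 701.7 + 671.8) / 16 = 684.3500
Moving ranges: 64.4, 41.4, 40.9, 43.3, 31.8, 51.0, 28.1, 22.2, 11.6, 10.2, 4.4, 15.0, 1.9, 4.0, 29.9; M̄R̄ = 400.1000 / 15 = 26.6733
LCL = X̄ − 3·M̄R̄/d₂ = 684.3500 − 3 × 26.6733 / 1.128 = 613.4103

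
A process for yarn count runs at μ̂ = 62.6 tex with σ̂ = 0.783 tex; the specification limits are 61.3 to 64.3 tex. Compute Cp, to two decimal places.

0.64

Cp = (USL − LSL) / (6σ̂) = (64.3 − 61.3) / (6 × 0.783) = 3.0000 / 4.6980 = 0.6386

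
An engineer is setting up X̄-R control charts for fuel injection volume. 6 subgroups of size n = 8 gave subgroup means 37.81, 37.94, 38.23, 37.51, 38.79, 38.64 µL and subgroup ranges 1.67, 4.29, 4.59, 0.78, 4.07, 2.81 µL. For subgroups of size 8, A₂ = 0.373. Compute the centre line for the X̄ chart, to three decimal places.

38.153

X̄̄ = (37.81 + 37.94 + 38.23 + 37.51 + 38.79 + 38.64) / 6 = 228.9200 / 6 = 38.1533
CL = X̄̄ = 38.1533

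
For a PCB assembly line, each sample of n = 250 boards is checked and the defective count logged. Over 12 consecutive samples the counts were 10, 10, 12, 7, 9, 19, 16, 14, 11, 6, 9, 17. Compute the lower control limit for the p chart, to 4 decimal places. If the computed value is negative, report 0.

p̄ = Σdᵢ / (k·n) = 140 / (12 × 250) = 0.04667
LCL = p̄ − 3·√(p̄(1−p̄)/n) = 0.04667 − 3 × 0.01334 = 0.00665

0.0066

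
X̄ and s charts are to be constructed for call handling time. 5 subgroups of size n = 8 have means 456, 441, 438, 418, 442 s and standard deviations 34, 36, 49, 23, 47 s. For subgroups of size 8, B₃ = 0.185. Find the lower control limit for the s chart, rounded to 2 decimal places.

6.99

s̄ = (34 + 36 + 49 + 23 + 47) / 5 = 37.8000
LCL_s = B₃·s̄ = 0.185 × 37.8000 = 6.9930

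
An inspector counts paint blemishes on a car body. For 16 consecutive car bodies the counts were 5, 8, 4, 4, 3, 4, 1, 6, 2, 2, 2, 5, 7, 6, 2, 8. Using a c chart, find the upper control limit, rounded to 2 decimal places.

c̄ = (5 + 8 + 4 + 4 + 3 + 4 + 1 + 6 + 2 + 2 + 2 + 5 + 7 + 6 + 2 + 8) / 16 = 69 / 16 = 4.3125
UCL = c̄ + 3√c̄ = 4.3125 + 3 × √4.3125 = 4.3125 + 3 × 2.0767 = 10.5425

10.54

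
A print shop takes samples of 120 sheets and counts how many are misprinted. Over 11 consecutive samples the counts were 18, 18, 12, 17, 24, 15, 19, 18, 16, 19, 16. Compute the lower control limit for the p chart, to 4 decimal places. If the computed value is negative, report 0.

0.0489

p̄ = Σdᵢ / (k·n) = 192 / (11 × 120) = 0.14545
LCL = p̄ − 3·√(p̄(1−p̄)/n) = 0.14545 − 3 × 0.03218 = 0.04890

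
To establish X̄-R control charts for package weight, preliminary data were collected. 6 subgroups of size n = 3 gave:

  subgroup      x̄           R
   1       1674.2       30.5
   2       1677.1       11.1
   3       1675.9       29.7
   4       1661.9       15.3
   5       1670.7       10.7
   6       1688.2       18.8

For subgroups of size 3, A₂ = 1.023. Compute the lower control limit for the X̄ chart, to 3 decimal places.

X̄̄ = (1674.2 + 1677.1 + 1675.9 + 1661.9 + 1670.7 + 1688.2) / 6 = 10048.0000 / 6 = 1674.6667
R̄ = (30.5 + 11.1 + 29.7 + 15.3 + 10.7 + 18.8) / 6 = 116.1000 / 6 = 19.3500
LCL = X̄̄ − A₂·R̄ = 1674.6667 − 1.023 × 19.3500 = 1654.8716

1654.872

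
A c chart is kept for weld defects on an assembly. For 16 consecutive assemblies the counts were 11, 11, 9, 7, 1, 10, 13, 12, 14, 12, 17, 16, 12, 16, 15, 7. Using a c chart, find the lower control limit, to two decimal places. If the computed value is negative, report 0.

1.29

c̄ = (11 + 11 + 9 + 7 + 1 + 10 + 13 + 12 + 14 + 12 + 17 + 16 + 12 + 16 + 15 + 7) / 16 = 183 / 16 = 11.4375
LCL = c̄ − 3√c̄ = 11.4375 − 3 × 3.3819 = 1.2917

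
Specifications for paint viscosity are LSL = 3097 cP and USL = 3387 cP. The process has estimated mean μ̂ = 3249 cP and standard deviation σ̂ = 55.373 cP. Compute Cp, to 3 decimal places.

0.873

Cp = (USL − LSL) / (6σ̂) = (3387 − 3097) / (6 × 55.373) = 290.0000 / 332.2380 = 0.8729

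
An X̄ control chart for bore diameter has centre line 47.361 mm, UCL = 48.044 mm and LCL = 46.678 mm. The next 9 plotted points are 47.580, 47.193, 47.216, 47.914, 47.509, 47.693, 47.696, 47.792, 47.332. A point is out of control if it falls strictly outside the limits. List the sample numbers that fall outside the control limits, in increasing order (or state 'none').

All 9 points lie within [46.678, 48.044].

none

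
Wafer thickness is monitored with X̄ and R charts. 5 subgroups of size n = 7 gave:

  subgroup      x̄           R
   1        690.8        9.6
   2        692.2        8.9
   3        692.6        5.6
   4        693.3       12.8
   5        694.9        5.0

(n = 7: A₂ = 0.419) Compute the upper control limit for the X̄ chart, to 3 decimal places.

X̄̄ = (690.8 + 692.2 + 692.6 + 693.3 + 694.9) / 5 = 3463.8000 / 5 = 692.7600
R̄ = (9.6 + 8.9 + 5.6 + 12.8 + 5.0) / 5 = 41.9000 / 5 = 8.3800
UCL = X̄̄ + A₂·R̄ = 692.7600 + 0.419 × 8.3800 = 696.2712

696.271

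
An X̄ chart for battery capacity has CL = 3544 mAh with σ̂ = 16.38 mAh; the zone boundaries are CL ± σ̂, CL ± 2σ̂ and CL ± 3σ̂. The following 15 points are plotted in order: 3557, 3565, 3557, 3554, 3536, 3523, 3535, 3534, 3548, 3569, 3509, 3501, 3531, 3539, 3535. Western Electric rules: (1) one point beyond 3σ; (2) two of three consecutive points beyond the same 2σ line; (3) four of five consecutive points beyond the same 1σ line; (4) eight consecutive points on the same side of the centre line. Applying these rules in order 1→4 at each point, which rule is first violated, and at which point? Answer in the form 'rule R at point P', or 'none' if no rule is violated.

rule 2 at point 12

Zone of each point (C = within 1σ̂, B = 1σ̂–2σ̂, A = 2σ̂–3σ̂, * = beyond 3σ̂; sign = side of CL): 1:+C, 2:+B, 3:+C, 4:+C, 5:-C, 6:-B, 7:-C, 8:-C, 9:+C, 10:+B, 11:-A, 12:-A, 13:-C, 14:-C, 15:-C
Rule 2 (two of three consecutive points beyond the same 2σ limit) is satisfied at point 12.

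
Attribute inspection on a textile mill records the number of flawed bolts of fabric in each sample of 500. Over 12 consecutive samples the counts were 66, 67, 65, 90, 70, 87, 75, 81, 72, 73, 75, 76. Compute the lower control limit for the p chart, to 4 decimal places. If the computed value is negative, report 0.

0.1017

p̄ = Σdᵢ / (k·n) = 897 / (12 × 500) = 0.14950
LCL = p̄ − 3·√(p̄(1−p̄)/n) = 0.14950 − 3 × 0.01595 = 0.10166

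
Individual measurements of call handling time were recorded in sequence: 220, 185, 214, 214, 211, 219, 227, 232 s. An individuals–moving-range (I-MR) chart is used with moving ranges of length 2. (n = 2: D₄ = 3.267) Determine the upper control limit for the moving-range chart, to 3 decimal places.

Moving ranges: 35, 29, 0, 3, 8, 8, 5; M̄R̄ = 88.0000 / 7 = 12.5714
UCL_MR = D₄·M̄R̄ = 3.267 × 12.5714 = 41.0709

41.071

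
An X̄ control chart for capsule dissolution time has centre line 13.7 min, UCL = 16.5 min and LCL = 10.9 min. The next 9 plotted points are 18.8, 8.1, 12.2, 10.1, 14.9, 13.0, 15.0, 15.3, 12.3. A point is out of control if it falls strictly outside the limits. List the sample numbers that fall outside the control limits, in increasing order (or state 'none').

1, 2, 4

Compare each point to [10.9, 16.5]: sample 1 = 18.8 > UCL; sample 2 = 8.1 < LCL; sample 4 = 10.1 < LCL.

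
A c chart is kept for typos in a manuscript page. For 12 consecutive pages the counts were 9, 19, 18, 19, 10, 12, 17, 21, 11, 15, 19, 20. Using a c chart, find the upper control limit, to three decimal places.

c̄ = (9 + 19 + 18 + 19 + 10 + 12 + 17 + 21 + 11 + 15 + 19 + 20) / 12 = 190 / 12 = 15.8333
UCL = c̄ + 3√c̄ = 15.8333 + 3 × √15.8333 = 15.8333 + 3 × 3.9791 = 27.7707

27.771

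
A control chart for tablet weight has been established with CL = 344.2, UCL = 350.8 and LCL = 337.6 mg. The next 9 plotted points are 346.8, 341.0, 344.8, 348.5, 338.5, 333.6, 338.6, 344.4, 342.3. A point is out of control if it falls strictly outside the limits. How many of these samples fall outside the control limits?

1

Compare each point to [337.6, 350.8]: sample 6 = 333.6 < LCL.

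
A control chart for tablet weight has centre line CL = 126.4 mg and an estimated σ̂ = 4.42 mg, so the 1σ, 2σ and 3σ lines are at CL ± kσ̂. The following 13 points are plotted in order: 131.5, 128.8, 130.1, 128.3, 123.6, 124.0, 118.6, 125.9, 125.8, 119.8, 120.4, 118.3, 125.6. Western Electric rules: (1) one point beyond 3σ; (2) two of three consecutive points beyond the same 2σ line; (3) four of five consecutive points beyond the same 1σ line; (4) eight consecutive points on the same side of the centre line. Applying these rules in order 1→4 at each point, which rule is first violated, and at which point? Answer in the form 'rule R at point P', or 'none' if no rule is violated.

rule 4 at point 12

Zone of each point (C = within 1σ̂, B = 1σ̂–2σ̂, A = 2σ̂–3σ̂, * = beyond 3σ̂; sign = side of CL): 1:+B, 2:+C, 3:+C, 4:+C, 5:-C, 6:-C, 7:-B, 8:-C, 9:-C, 10:-B, 11:-B, 12:-B, 13:-C
Rule 4 (eight consecutive points on the same side of the centre line) is satisfied at point 12.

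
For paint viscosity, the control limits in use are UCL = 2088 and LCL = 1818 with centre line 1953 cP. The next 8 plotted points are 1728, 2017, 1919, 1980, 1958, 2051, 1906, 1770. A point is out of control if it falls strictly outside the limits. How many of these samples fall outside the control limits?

2

Compare each point to [1818, 2088]: sample 1 = 1728 < LCL; sample 8 = 1770 < LCL.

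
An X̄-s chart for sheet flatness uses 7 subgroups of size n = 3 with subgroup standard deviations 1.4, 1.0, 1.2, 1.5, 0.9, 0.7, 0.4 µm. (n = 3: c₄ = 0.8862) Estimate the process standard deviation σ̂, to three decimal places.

1.145

s̄ = (1.4 + 1.0 + 1.2 + 1.5 + 0.9 + 0.7 + 0.4) / 7 = 1.0143
σ̂ = s̄ / c₄ = 1.0143 / 0.8862 = 1.1445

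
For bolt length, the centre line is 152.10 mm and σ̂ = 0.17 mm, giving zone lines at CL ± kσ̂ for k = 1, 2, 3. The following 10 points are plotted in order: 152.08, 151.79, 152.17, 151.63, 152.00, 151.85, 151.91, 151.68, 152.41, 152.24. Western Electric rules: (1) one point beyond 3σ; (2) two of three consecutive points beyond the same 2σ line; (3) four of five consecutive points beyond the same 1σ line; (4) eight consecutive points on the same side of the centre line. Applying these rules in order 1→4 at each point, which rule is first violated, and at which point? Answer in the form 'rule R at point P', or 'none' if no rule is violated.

Zone of each point (C = within 1σ̂, B = 1σ̂–2σ̂, A = 2σ̂–3σ̂, * = beyond 3σ̂; sign = side of CL): 1:-C, 2:-B, 3:+C, 4:-A, 5:-C, 6:-B, 7:-B, 8:-A, 9:+B, 10:+C
Rule 3 (four of five consecutive points beyond the same 1σ limit) is satisfied at point 8.

rule 3 at point 8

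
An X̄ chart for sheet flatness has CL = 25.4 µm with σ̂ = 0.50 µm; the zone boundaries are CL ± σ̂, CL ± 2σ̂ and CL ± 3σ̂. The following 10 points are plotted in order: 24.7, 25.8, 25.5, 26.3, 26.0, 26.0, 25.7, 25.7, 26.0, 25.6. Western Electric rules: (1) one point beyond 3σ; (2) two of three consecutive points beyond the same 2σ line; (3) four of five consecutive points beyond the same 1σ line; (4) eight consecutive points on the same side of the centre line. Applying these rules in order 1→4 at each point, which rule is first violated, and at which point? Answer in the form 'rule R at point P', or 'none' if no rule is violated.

rule 4 at point 9

Zone of each point (C = within 1σ̂, B = 1σ̂–2σ̂, A = 2σ̂–3σ̂, * = beyond 3σ̂; sign = side of CL): 1:-B, 2:+C, 3:+C, 4:+B, 5:+B, 6:+B, 7:+C, 8:+C, 9:+B, 10:+C
Rule 4 (eight consecutive points on the same side of the centre line) is satisfied at point 9.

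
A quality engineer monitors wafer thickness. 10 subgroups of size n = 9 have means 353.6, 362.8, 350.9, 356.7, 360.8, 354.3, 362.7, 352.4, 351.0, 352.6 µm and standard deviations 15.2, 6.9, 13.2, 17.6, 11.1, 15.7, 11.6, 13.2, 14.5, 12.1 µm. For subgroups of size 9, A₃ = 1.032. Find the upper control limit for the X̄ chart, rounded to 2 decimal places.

369.31

X̄̄ = (353.6 + 362.8 + 350.9 + 356.7 + 360.8 + 354.3 + 362.7 + 352.4 + 351.0 + 352.6) / 10 = 355.7800
s̄ = (15.2 + 6.9 + 13.2 + 17.6 + 11.1 + 15.7 + 11.6 + 13.2 + 14.5 + 12.1) / 10 = 13.1100
UCL = X̄̄ + A₃·s̄ = 355.7800 + 1.032 × 13.1100 = 369.3095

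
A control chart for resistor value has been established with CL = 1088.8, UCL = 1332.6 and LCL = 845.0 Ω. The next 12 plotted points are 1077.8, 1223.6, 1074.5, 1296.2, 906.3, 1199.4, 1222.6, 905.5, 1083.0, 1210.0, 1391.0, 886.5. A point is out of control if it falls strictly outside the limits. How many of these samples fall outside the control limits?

1

Compare each point to [845.0, 1332.6]: sample 11 = 1391.0 > UCL.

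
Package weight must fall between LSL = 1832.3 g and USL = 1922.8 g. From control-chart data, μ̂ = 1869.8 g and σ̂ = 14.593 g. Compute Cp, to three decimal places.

1.034

Cp = (USL − LSL) / (6σ̂) = (1922.8 − 1832.3) / (6 × 14.593) = 90.5000 / 87.5580 = 1.0336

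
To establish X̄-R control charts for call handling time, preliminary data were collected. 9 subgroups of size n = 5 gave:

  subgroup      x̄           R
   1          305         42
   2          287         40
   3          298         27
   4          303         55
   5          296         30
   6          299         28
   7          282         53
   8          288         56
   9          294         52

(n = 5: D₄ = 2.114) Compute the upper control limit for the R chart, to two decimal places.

R̄ = (42 + 40 + 27 + 55 + 30 + 28 + 53 + 56 + 52) / 9 = 383.0000 / 9 = 42.5556
UCL_R = D₄·R̄ = 2.114 × 42.5556 = 89.9624

89.96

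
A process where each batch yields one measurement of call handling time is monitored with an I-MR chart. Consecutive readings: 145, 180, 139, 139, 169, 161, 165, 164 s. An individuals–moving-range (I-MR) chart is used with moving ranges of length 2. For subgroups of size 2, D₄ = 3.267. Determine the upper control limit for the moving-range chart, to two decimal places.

Moving ranges: 35, 41, 0, 30, 8, 4, 1; M̄R̄ = 119.0000 / 7 = 17.0000
UCL_MR = D₄·M̄R̄ = 3.267 × 17.0000 = 55.5390

55.54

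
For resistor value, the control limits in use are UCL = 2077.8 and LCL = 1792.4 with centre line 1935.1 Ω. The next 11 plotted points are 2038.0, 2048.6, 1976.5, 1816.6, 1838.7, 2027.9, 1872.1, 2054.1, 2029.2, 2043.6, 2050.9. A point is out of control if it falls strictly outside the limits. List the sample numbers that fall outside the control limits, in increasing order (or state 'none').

none

All 11 points lie within [1792.4, 2077.8].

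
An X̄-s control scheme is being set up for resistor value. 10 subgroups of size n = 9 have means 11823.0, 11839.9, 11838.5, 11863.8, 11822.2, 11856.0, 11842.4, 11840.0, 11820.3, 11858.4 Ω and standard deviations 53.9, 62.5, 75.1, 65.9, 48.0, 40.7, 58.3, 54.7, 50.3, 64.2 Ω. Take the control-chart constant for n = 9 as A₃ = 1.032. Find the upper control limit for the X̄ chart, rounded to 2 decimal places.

X̄̄ = (11823.0 + 11839.9 + 11838.5 + 11863.8 + 11822.2 + 11856.0 + 11842.4 + 11840.0 + 11820.3 + 11858.4) / 10 = 11840.4500
s̄ = (53.9 + 62.5 + 75.1 + 65.9 + 48.0 + 40.7 + 58.3 + 54.7 + 50.3 + 64.2) / 10 = 57.3600
UCL = X̄̄ + A₃·s̄ = 11840.4500 + 1.032 × 57.3600 = 11899.6455

11899.65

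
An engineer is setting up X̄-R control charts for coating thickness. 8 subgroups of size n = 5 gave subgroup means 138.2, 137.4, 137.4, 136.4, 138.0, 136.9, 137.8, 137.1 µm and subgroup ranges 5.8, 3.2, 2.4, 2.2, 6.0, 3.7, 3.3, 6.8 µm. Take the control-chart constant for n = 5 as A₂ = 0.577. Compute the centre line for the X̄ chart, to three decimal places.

X̄̄ = (138.2 + 137.4 + 137.4 + 136.4 + 138.0 + 136.9 + 137.8 + 137.1) / 8 = 1099.2000 / 8 = 137.4000
CL = X̄̄ = 137.4000

137.400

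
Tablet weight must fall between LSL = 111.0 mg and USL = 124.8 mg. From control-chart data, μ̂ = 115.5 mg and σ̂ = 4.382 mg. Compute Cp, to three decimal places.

Cp = (USL − LSL) / (6σ̂) = (124.8 − 111.0) / (6 × 4.382) = 13.8000 / 26.2920 = 0.5249

0.525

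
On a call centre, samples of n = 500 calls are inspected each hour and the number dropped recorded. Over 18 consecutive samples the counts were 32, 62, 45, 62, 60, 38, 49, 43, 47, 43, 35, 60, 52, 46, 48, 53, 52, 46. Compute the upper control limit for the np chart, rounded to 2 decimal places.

p̄ = Σdᵢ / (k·n) = 873 / (18 × 500) = 0.09700
UCL = np̄ + 3·√(np̄(1−p̄)) = 48.5000 + 3 × √(48.5000×0.90300) = 48.5000 + 3 × 6.6178 = 68.3535

68.35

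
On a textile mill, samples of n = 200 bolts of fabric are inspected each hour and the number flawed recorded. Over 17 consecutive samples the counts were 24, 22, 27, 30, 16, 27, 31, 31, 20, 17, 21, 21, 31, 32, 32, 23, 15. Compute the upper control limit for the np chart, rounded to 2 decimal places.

p̄ = Σdᵢ / (k·n) = 420 / (17 × 200) = 0.12353
UCL = np̄ + 3·√(np̄(1−p̄)) = 24.7059 + 3 × √(24.7059×0.87647) = 24.7059 + 3 × 4.6534 = 38.6660

38.67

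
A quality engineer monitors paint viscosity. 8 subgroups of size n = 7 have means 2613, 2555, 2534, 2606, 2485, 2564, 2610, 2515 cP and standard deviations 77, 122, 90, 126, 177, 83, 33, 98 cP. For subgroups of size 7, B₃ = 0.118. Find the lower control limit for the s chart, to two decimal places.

11.89

s̄ = (77 + 122 + 90 + 126 + 177 + 83 + 33 + 98) / 8 = 100.7500
LCL_s = B₃·s̄ = 0.118 × 100.7500 = 11.8885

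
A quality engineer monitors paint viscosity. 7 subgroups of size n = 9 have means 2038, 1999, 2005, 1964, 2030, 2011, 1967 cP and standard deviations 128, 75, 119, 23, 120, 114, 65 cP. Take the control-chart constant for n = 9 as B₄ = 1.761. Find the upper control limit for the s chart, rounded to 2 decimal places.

s̄ = (128 + 75 + 119 + 23 + 120 + 114 + 65) / 7 = 92.0000
UCL_s = B₄·s̄ = 1.761 × 92.0000 = 162.0120

162.01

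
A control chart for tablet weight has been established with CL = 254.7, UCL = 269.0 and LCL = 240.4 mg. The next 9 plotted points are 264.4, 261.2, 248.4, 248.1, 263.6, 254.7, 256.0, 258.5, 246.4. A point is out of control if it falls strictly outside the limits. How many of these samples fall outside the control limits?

All 9 points lie within [240.4, 269.0].

0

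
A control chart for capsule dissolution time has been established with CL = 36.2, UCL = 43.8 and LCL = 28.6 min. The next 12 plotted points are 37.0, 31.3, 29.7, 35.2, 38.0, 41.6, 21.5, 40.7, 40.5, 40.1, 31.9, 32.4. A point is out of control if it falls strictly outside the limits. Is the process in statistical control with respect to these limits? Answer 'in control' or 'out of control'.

out of control

Compare each point to [28.6, 43.8]: sample 7 = 21.5 < LCL.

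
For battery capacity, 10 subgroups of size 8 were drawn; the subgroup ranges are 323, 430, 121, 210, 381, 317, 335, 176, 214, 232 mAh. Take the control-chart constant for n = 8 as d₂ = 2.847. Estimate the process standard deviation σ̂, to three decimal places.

96.207

R̄ = (323 + 430 + 121 + 210 + 381 + 317 + 335 + 176 + 214 + 232) / 10 = 273.9000
σ̂ = R̄ / d₂ = 273.9000 / 2.847 = 96.2065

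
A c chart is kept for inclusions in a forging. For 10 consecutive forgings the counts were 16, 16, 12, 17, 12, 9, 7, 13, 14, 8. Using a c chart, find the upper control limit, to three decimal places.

c̄ = (16 + 16 + 12 + 17 + 12 + 9 + 7 + 13 + 14 + 8) / 10 = 124 / 10 = 12.4000
UCL = c̄ + 3√c̄ = 12.4000 + 3 × √12.4000 = 12.4000 + 3 × 3.5214 = 22.9641

22.964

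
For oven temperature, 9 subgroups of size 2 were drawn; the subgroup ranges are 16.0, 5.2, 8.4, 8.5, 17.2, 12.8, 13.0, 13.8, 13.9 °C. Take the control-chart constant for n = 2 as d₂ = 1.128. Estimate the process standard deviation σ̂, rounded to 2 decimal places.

10.72

R̄ = (16.0 + 5.2 + 8.4 + 8.5 + 17.2 + 12.8 + 13.0 + 13.8 + 13.9) / 9 = 12.0889
σ̂ = R̄ / d₂ = 12.0889 / 1.128 = 10.7171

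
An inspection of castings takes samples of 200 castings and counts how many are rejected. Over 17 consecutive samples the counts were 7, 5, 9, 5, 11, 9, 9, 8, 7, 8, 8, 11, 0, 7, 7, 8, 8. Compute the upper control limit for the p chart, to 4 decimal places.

0.0776

p̄ = Σdᵢ / (k·n) = 127 / (17 × 200) = 0.03735
UCL = p̄ + 3·√(p̄(1−p̄)/n) = 0.03735 + 3 × √(0.03735×0.96265/200) = 0.03735 + 3 × 0.01341 = 0.07758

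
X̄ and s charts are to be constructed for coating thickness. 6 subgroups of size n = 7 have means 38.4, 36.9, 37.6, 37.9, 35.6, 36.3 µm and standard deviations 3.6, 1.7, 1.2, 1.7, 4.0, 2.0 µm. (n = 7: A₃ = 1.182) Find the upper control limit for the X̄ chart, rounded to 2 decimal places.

X̄̄ = (38.4 + 36.9 + 37.6 + 37.9 + 35.6 + 36.3) / 6 = 37.1167
s̄ = (3.6 + 1.7 + 1.2 + 1.7 + 4.0 + 2.0) / 6 = 2.3667
UCL = X̄̄ + A₃·s̄ = 37.1167 + 1.182 × 2.3667 = 39.9141

39.91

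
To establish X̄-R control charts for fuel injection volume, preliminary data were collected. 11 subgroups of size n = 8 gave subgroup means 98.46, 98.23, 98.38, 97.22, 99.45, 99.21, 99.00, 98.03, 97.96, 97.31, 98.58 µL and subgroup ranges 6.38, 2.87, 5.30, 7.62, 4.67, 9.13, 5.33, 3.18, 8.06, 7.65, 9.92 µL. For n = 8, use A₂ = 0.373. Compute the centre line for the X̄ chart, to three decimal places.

98.348

X̄̄ = (98.46 + 98.23 + 98.38 + 97.22 + 99.45 + 99.21 + 99.00 + 98.03 + 97.96 + 97.31 + 98.58) / 11 = 1081.8300 / 11 = 98.3482
CL = X̄̄ = 98.3482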